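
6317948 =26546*238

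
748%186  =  4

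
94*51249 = 4817406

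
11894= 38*313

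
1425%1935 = 1425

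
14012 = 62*226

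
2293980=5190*442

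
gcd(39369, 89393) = 1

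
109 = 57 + 52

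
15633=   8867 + 6766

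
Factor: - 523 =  - 523^1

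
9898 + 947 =10845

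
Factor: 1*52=52 = 2^2*13^1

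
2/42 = 1/21 = 0.05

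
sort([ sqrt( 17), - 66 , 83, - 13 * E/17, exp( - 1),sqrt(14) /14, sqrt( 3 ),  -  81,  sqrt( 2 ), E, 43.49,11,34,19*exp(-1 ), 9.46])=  [ - 81, - 66, - 13 * E/17,sqrt( 14 )/14, exp(-1 ), sqrt( 2),sqrt( 3 ),  E,sqrt( 17) , 19 * exp(-1),9.46,  11, 34, 43.49,  83]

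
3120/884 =3 + 9/17 =3.53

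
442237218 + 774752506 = 1216989724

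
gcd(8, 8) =8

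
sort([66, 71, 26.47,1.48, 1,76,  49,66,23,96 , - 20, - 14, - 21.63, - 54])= [ - 54, - 21.63 , - 20, - 14, 1, 1.48 , 23 , 26.47, 49 , 66,  66,71 , 76, 96 ] 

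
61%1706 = 61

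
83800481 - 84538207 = -737726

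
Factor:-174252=-2^2*3^1*13^1*1117^1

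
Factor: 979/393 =3^( - 1)*11^1*89^1*131^( -1 )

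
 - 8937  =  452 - 9389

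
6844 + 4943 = 11787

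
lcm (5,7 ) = 35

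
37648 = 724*52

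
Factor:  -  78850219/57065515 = -5^( - 1) * 7^1*13^( - 1)*17^( - 1) * 37^1*43^( - 1 )* 167^1  *1201^(  -  1)*1823^1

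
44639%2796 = 2699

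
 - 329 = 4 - 333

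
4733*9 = 42597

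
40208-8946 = 31262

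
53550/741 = 72 + 66/247= 72.27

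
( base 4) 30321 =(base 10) 825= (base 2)1100111001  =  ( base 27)13f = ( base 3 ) 1010120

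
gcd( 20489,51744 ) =7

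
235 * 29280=6880800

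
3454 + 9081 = 12535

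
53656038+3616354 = 57272392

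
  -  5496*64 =  -  351744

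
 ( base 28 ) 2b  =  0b1000011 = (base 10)67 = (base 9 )74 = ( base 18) 3D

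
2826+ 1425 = 4251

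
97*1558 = 151126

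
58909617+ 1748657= 60658274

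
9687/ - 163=  -  60 + 93/163 = - 59.43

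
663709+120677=784386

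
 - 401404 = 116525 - 517929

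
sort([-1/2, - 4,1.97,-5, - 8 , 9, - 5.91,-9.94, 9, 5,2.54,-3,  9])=[ - 9.94,-8 , - 5.91 ,-5,-4, - 3, - 1/2,1.97, 2.54  ,  5, 9, 9 , 9]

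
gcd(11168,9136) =16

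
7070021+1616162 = 8686183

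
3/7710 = 1/2570 = 0.00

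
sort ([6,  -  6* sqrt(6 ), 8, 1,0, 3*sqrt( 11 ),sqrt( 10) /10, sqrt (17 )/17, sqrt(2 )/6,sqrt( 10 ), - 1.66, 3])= [-6*sqrt( 6), - 1.66, 0 , sqrt( 2)/6, sqrt( 17)/17, sqrt( 10 ) /10, 1, 3, sqrt(10), 6,  8, 3*sqrt( 11 )] 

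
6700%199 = 133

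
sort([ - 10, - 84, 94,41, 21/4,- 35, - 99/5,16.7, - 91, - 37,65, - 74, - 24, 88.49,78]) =[ - 91, - 84, - 74, - 37, - 35,-24, - 99/5,-10,  21/4, 16.7,41, 65, 78 , 88.49, 94]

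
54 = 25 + 29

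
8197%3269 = 1659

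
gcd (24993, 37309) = 1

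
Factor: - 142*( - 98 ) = 2^2  *7^2*71^1 =13916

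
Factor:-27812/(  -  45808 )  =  17/28 = 2^( - 2 )*7^( - 1)*17^1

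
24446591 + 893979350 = 918425941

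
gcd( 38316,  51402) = 6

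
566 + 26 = 592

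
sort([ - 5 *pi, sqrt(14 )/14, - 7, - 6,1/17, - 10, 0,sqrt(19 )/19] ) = [ - 5*pi, - 10,  -  7, - 6, 0, 1/17,sqrt (19 )/19 , sqrt(14 )/14 ] 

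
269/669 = 269/669=   0.40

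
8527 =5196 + 3331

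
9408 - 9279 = 129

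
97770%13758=1464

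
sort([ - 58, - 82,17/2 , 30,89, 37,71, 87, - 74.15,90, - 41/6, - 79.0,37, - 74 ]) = [ -82, - 79.0,  -  74.15, - 74, - 58, - 41/6, 17/2,30,37,  37,71,87,89 , 90]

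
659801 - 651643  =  8158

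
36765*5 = 183825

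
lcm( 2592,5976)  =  215136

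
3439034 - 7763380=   -  4324346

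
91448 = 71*1288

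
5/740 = 1/148 = 0.01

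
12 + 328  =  340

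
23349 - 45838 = - 22489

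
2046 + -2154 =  -108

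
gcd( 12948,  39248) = 4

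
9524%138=2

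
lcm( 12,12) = 12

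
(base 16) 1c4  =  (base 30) f2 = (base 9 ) 552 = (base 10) 452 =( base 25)i2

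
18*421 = 7578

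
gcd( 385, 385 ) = 385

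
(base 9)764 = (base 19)1dh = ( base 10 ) 625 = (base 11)519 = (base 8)1161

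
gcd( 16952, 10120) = 8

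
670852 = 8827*76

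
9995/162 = 9995/162 = 61.70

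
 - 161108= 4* (  -  40277)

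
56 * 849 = 47544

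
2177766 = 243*8962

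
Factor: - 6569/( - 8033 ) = 29^( - 1)*277^( - 1 )*6569^1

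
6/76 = 3/38= 0.08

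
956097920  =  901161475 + 54936445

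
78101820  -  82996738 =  - 4894918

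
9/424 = 9/424 = 0.02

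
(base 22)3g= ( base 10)82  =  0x52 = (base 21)3j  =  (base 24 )3a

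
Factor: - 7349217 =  - 3^1*59^1*41521^1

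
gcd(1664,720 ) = 16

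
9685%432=181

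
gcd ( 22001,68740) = 7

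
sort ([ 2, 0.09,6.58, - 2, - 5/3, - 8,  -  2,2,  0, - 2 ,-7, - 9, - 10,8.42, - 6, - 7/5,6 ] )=[  -  10,-9, - 8, - 7, - 6, - 2, - 2 , - 2, - 5/3, - 7/5, 0,0.09,2,2,6, 6.58,8.42]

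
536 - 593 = -57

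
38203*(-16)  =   - 611248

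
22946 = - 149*( - 154) 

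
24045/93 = 8015/31 = 258.55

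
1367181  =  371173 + 996008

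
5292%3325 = 1967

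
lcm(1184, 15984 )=31968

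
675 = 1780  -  1105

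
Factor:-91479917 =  - 91479917^1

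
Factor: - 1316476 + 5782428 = 2^5 * 67^1*2083^1 = 4465952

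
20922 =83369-62447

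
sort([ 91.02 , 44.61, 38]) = [ 38,44.61, 91.02]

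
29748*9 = 267732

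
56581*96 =5431776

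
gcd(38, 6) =2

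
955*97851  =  93447705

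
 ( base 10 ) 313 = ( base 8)471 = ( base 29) an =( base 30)AD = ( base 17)117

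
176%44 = 0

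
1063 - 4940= -3877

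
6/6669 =2/2223 = 0.00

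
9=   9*1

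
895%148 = 7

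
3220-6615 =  - 3395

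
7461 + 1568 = 9029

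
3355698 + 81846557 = 85202255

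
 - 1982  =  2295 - 4277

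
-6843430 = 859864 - 7703294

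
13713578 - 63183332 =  - 49469754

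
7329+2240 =9569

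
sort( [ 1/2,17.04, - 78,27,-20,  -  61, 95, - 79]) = [ - 79, - 78, - 61,  -  20,1/2, 17.04, 27,95]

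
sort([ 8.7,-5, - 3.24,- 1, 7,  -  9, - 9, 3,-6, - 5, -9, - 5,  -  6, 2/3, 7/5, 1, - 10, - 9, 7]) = [-10 , - 9, - 9, - 9,-9, - 6, - 6, - 5, - 5,-5, - 3.24,-1, 2/3,1,7/5, 3,7,7,8.7]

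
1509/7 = 215 + 4/7 = 215.57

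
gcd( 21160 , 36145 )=5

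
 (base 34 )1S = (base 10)62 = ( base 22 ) 2i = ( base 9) 68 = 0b111110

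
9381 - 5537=3844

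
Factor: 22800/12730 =2^3 *3^1 *5^1 * 67^( - 1 ) = 120/67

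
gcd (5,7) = 1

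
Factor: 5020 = 2^2*5^1 * 251^1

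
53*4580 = 242740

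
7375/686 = 7375/686= 10.75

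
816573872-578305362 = 238268510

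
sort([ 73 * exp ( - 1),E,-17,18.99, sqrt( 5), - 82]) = [ - 82, - 17,  sqrt(5 ) , E,18.99, 73*exp( - 1)]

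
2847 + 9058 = 11905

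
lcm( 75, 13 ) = 975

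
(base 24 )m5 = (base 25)L8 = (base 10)533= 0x215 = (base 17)1e6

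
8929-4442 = 4487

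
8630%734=556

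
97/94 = 1 + 3/94 = 1.03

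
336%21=0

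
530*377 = 199810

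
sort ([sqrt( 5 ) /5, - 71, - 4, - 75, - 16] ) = [ - 75, -71, - 16, - 4,  sqrt ( 5 ) /5]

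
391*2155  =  842605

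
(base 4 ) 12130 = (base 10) 412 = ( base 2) 110011100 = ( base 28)ek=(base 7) 1126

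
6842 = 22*311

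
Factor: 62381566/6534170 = 5^ (- 1)*13^1*23^1*41^ ( - 1)*73^1*1429^1*15937^ (  -  1 ) = 31190783/3267085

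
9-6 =3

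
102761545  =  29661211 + 73100334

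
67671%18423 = 12402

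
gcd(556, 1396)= 4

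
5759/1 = 5759  =  5759.00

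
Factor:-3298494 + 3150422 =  - 2^3*83^1*223^1 =- 148072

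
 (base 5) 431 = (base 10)116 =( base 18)68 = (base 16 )74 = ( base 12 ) 98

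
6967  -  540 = 6427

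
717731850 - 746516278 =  - 28784428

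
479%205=69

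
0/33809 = 0 = 0.00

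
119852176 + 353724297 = 473576473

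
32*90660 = 2901120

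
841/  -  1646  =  -1 +805/1646 = - 0.51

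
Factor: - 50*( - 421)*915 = 19260750 = 2^1 * 3^1*5^3*61^1*421^1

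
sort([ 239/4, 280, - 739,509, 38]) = [ - 739, 38, 239/4, 280, 509]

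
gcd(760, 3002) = 38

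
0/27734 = 0 =0.00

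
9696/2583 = 3 + 649/861 = 3.75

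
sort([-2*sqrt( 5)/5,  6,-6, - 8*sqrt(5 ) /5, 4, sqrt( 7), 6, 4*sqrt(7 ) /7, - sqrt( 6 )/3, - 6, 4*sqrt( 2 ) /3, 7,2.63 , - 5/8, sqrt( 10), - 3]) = [ - 6, - 6, - 8*sqrt( 5) /5, - 3,-2*sqrt( 5 ) /5, - sqrt( 6 ) /3, - 5/8,4*sqrt (7)/7,4*sqrt ( 2 ) /3,2.63,sqrt( 7 ), sqrt(10 ), 4, 6,6, 7]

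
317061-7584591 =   -  7267530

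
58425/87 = 671+ 16/29  =  671.55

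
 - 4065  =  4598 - 8663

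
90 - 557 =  - 467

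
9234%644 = 218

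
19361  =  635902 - 616541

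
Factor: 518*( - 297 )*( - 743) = 2^1*3^3*7^1 * 11^1*37^1*743^1 = 114307578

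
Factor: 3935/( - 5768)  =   - 2^ ( - 3)*5^1*7^( - 1 )*103^ ( - 1)*787^1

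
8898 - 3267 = 5631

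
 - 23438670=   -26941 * 870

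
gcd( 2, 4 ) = 2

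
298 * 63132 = 18813336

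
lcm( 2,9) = 18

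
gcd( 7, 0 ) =7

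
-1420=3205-4625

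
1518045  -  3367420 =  - 1849375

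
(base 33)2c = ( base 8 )116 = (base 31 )2G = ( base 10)78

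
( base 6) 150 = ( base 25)2g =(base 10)66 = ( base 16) 42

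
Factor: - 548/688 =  - 137/172 = - 2^( -2 )*43^( - 1 )*137^1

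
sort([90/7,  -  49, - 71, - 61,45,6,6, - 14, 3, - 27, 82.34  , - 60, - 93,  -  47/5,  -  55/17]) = [ -93, - 71,- 61,- 60 , - 49, - 27, - 14, - 47/5, - 55/17,3, 6, 6,90/7, 45 , 82.34]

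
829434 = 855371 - 25937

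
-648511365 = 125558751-774070116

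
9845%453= 332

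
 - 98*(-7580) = 742840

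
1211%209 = 166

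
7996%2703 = 2590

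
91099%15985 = 11174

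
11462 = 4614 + 6848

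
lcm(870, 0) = 0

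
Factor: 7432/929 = 2^3 = 8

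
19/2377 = 19/2377 = 0.01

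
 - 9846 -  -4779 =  - 5067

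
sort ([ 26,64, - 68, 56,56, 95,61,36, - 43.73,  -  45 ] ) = [  -  68,-45,  -  43.73,26, 36,56, 56,61,64, 95]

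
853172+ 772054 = 1625226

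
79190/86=920 + 35/43=920.81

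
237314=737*322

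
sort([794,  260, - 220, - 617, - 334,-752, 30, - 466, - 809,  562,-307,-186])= [ - 809, - 752,-617, - 466, - 334, - 307, - 220,-186  ,  30, 260, 562 , 794 ]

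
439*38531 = 16915109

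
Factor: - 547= - 547^1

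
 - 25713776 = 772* ( - 33308) 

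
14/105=2/15 = 0.13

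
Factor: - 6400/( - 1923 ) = 2^8*3^(-1 )*5^2*641^( - 1)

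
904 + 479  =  1383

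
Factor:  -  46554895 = -5^1*61^1*152639^1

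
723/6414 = 241/2138 = 0.11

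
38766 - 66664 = - 27898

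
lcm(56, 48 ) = 336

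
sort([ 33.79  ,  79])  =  [ 33.79,79]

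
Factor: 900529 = 7^1*103^1* 1249^1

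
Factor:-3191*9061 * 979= - 28306464329 = -11^1*13^1*17^1*41^1*89^1 * 3191^1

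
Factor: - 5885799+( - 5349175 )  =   - 11234974= - 2^1*47^2 * 2543^1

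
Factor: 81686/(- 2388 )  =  -40843/1194= -2^(-1)*3^(- 1) * 11^1 *47^1 *79^1*199^( - 1 ) 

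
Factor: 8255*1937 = 5^1 * 13^2*127^1*149^1=15989935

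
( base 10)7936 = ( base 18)168G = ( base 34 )6TE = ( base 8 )17400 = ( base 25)chb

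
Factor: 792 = 2^3  *  3^2*11^1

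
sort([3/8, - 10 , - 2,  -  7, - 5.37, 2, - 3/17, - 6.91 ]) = [ - 10, -7, - 6.91, - 5.37, - 2,-3/17,3/8 , 2 ] 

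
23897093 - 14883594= 9013499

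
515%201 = 113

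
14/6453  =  14/6453 = 0.00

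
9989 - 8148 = 1841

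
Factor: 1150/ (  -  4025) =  - 2/7 = - 2^1*7^(-1)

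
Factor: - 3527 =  - 3527^1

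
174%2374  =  174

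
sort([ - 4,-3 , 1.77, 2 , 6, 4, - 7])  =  [ - 7,-4,-3,1.77, 2, 4,6 ] 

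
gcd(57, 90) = 3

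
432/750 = 72/125 =0.58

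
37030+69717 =106747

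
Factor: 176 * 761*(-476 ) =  - 2^6*7^1* 11^1 * 17^1*761^1=-63753536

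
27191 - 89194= - 62003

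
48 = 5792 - 5744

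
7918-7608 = 310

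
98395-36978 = 61417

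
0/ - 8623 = 0/1  =  - 0.00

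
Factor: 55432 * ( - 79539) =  - 2^3* 3^1*13^2*41^1*26513^1 = - 4409005848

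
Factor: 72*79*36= 204768= 2^5 * 3^4*79^1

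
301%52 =41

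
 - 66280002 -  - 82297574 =16017572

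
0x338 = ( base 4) 30320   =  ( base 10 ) 824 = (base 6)3452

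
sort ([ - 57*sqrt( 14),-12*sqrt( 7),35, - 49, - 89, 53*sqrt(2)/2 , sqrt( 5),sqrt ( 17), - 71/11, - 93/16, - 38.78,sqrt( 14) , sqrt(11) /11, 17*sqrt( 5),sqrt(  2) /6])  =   [ - 57*sqrt(14 ), - 89, - 49, - 38.78,-12*sqrt( 7), -71/11,  -  93/16, sqrt(2) /6, sqrt(11)/11 , sqrt( 5), sqrt (14), sqrt(17), 35,53 * sqrt( 2 ) /2,  17*sqrt(5)]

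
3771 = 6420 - 2649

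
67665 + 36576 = 104241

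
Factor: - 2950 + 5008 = 2^1*3^1 * 7^3 = 2058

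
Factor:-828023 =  - 7^1 * 23^1*37^1*139^1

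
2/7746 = 1/3873 = 0.00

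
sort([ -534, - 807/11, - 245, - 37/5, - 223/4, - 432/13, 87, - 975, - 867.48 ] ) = [ - 975,  -  867.48,  -  534, - 245, - 807/11, - 223/4 ,-432/13, - 37/5, 87 ]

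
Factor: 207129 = 3^1*13^1*47^1*113^1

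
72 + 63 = 135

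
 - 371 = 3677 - 4048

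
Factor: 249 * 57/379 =14193/379=3^2*19^1*83^1*379^(- 1 )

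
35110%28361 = 6749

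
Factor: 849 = 3^1*283^1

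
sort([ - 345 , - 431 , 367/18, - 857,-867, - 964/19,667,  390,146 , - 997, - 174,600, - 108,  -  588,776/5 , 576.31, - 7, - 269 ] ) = [ - 997, - 867, - 857,-588, -431, - 345, -269, - 174, - 108, - 964/19,  -  7, 367/18,146,776/5,390,576.31,600,667 ]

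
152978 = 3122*49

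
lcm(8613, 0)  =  0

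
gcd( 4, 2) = 2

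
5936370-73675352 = - 67738982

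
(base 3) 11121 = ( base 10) 124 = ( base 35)3J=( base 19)6A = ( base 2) 1111100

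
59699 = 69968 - 10269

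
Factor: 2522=2^1*13^1*97^1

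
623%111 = 68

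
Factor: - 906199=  - 7^1*129457^1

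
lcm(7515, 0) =0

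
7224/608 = 903/76 = 11.88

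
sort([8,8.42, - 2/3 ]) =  [-2/3, 8,8.42]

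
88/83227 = 88/83227= 0.00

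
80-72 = 8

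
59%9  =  5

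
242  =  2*121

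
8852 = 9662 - 810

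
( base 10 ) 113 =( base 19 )5i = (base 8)161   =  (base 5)423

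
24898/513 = 48  +  274/513 = 48.53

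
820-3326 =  - 2506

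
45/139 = 45/139 = 0.32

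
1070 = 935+135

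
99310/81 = 99310/81 = 1226.05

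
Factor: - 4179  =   - 3^1*7^1*199^1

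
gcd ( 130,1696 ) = 2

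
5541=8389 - 2848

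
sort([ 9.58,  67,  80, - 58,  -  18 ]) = [-58,-18,9.58, 67,80]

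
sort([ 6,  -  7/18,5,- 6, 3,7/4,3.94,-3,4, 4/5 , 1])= [ - 6, - 3, - 7/18,4/5,1,7/4,3 , 3.94,  4, 5, 6]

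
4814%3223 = 1591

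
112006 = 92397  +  19609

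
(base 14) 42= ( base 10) 58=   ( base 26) 26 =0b111010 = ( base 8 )72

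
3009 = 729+2280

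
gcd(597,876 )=3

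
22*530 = 11660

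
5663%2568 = 527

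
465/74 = 6 + 21/74 = 6.28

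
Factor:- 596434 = - 2^1*67^1*4451^1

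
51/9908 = 51/9908 = 0.01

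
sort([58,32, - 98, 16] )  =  [ - 98,16,32, 58] 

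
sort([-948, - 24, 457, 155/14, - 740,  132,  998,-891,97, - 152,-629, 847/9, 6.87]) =[ - 948, - 891,  -  740,-629, - 152, - 24, 6.87,155/14,847/9,97, 132, 457, 998 ]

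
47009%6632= 585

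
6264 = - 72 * ( - 87)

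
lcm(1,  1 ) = 1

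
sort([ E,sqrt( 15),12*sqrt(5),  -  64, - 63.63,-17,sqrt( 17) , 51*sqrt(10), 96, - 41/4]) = [ - 64, - 63.63, - 17,-41/4, E,sqrt (15 ),sqrt (17), 12*sqrt ( 5 ),96,  51*sqrt( 10)] 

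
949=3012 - 2063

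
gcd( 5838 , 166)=2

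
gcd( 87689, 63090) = 1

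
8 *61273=490184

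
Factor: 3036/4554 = 2^1 * 3^( - 1) = 2/3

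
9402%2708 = 1278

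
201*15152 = 3045552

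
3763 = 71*53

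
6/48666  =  1/8111 = 0.00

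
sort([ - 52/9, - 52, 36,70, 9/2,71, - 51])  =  [-52, - 51, - 52/9, 9/2, 36,70, 71] 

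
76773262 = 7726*9937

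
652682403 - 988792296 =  - 336109893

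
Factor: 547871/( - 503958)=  - 2^( - 1)*3^( - 1 )*7^( - 1)*13^(-2 )  *  71^( - 1)*547871^1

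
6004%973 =166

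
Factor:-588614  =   - 2^1 * 13^1*22639^1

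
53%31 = 22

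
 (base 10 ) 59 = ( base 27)25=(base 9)65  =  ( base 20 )2J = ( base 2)111011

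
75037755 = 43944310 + 31093445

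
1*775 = 775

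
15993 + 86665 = 102658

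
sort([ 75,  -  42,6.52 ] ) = [ - 42,6.52, 75] 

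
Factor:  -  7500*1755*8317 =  - 109472512500 = - 2^2 * 3^4 * 5^5 * 13^1*8317^1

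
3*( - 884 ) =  - 2652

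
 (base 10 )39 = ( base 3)1110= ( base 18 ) 23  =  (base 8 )47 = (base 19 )21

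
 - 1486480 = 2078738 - 3565218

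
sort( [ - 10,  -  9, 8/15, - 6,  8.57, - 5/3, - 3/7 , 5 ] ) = [- 10, - 9,-6, - 5/3, - 3/7, 8/15,5,8.57 ] 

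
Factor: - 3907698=-2^1*3^1*71^1*9173^1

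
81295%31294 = 18707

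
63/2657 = 63/2657 = 0.02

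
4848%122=90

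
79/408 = 79/408 = 0.19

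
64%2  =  0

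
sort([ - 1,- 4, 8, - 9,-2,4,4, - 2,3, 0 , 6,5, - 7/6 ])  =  [ - 9, -4,  -  2, - 2, - 7/6,-1,0, 3,4, 4,5,6,8 ]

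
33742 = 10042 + 23700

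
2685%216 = 93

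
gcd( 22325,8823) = 1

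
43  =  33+10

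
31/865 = 31/865 = 0.04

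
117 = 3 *39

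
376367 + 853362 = 1229729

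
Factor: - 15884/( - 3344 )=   2^(-2 )*19^1 = 19/4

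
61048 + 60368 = 121416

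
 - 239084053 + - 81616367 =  - 320700420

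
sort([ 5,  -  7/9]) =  [- 7/9,5 ] 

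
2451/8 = 2451/8 = 306.38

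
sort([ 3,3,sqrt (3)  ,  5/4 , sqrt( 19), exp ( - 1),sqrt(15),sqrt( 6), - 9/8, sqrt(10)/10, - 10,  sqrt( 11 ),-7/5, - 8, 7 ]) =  [ - 10, - 8, - 7/5, - 9/8,sqrt( 10)/10,exp( - 1),5/4, sqrt( 3 ),  sqrt(6), 3,3,sqrt(  11 ),sqrt( 15) , sqrt( 19 ),7 ]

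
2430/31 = 78+12/31 = 78.39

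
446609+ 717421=1164030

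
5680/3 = 1893 + 1/3 = 1893.33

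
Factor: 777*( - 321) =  - 3^2*7^1 * 37^1*107^1  =  - 249417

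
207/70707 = 69/23569 = 0.00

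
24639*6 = 147834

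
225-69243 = - 69018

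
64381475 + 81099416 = 145480891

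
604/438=302/219 = 1.38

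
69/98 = 69/98 = 0.70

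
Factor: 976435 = 5^1*401^1*487^1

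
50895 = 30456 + 20439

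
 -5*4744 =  - 23720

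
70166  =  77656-7490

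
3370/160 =21 + 1/16 = 21.06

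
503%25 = 3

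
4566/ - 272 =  - 2283/136 = - 16.79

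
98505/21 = 4690+5/7=4690.71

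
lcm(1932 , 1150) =48300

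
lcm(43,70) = 3010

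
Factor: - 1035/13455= - 1/13 = -13^(-1)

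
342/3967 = 342/3967 = 0.09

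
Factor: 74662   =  2^1 * 7^1*5333^1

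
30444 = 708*43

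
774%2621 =774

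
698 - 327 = 371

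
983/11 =983/11 = 89.36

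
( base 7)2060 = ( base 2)1011011000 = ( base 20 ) 1G8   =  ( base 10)728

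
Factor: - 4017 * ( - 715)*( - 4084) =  - 11729881020 = - 2^2*3^1 * 5^1*11^1 * 13^2*103^1*1021^1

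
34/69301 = 34/69301   =  0.00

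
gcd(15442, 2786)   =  14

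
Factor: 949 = 13^1 * 73^1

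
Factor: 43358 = 2^1*7^1  *  19^1*163^1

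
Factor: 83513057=5351^1*15607^1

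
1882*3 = 5646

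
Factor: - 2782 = -2^1*13^1*107^1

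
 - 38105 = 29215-67320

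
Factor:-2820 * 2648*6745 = - 2^5*3^1  *5^2*19^1*  47^1 * 71^1*331^1  =  - 50367343200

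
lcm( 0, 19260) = 0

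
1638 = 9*182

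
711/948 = 3/4 = 0.75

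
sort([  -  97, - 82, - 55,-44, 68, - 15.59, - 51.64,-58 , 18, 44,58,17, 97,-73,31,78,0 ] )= [ - 97,-82, - 73, - 58, - 55, - 51.64,  -  44,- 15.59,0,17,18,31,44,58, 68, 78, 97 ]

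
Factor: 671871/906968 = 2^( - 3 )*3^1 *281^1* 797^1*113371^( - 1 )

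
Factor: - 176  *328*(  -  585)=33770880 = 2^7*3^2*5^1 * 11^1*13^1*41^1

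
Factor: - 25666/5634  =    -  3^ (  -  2)*41^1 = - 41/9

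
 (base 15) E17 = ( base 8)6144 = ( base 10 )3172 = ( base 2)110001100100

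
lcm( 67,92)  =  6164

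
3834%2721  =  1113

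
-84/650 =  - 1 + 283/325= -0.13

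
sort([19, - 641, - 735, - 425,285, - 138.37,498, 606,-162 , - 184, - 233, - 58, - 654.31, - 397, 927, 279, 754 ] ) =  [-735 ,-654.31,- 641, - 425,-397, - 233 , -184, -162, - 138.37, - 58,19,279,  285, 498, 606,754,  927]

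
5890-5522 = 368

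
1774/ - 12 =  - 887/6 = - 147.83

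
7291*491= 3579881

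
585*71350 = 41739750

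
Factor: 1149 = 3^1*383^1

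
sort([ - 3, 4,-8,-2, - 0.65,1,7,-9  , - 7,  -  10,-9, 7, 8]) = [ - 10, - 9 , - 9,-8, -7, - 3, - 2, - 0.65,1,4,7, 7, 8]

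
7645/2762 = 7645/2762 = 2.77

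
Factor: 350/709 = 2^1*5^2 * 7^1*709^( - 1)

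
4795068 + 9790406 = 14585474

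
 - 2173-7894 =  - 10067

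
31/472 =31/472=0.07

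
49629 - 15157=34472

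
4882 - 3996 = 886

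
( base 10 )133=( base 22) 61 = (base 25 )58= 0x85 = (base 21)67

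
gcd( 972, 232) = 4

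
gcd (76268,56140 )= 4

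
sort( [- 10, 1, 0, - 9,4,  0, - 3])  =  [ - 10,-9,- 3 , 0, 0, 1,4 ]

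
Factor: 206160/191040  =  2^(-2)*199^(-1 )*859^1= 859/796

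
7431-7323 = 108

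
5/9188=5/9188 = 0.00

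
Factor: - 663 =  - 3^1 * 13^1* 17^1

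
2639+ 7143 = 9782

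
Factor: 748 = 2^2*11^1 * 17^1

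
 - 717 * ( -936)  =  671112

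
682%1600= 682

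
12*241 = 2892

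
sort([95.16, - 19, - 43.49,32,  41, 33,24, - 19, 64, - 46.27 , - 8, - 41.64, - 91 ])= [  -  91, - 46.27, -43.49, - 41.64, - 19, - 19,  -  8, 24,32, 33,41,64 , 95.16 ] 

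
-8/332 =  - 2/83 = -0.02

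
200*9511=1902200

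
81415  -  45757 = 35658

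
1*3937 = 3937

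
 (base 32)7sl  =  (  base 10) 8085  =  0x1F95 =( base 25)cna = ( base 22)gfb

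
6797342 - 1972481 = 4824861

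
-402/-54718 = 201/27359 = 0.01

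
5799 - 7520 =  - 1721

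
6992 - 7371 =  - 379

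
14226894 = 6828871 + 7398023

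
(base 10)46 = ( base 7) 64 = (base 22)22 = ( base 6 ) 114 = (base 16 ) 2E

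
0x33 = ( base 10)51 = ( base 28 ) 1N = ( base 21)29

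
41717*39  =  1626963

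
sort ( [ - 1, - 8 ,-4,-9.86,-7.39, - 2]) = [ - 9.86, - 8,-7.39, - 4, - 2,-1 ] 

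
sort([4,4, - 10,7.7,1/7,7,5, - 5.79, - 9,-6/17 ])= [ - 10,  -  9,- 5.79, - 6/17 , 1/7 , 4,4,5, 7,7.7] 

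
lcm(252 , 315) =1260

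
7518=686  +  6832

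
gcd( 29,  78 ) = 1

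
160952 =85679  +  75273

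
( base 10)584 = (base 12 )408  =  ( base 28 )ko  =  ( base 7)1463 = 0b1001001000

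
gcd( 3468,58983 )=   3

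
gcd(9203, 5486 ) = 1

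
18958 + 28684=47642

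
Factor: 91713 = 3^1*19^1*1609^1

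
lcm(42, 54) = 378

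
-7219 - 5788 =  - 13007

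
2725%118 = 11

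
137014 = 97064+39950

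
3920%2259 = 1661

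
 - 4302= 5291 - 9593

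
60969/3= 20323 = 20323.00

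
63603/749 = 84+687/749 =84.92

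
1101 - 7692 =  - 6591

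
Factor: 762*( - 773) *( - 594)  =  2^2*3^4*11^1 * 127^1 *773^1 = 349881444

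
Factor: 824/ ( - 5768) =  - 1/7 = -7^ ( - 1)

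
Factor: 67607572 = 2^2*17^1*994229^1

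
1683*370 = 622710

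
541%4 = 1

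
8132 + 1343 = 9475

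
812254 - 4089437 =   -  3277183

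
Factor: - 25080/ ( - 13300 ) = 2^1*3^1*5^( - 1)*7^( - 1)*11^1 =66/35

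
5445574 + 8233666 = 13679240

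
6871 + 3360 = 10231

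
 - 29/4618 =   -  1 + 4589/4618 = - 0.01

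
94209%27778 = 10875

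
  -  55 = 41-96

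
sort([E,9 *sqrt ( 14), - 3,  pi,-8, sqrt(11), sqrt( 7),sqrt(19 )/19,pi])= [ - 8, - 3,sqrt(19)/19, sqrt(7 ),E, pi,pi, sqrt(11),9 *sqrt( 14)]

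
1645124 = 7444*221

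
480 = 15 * 32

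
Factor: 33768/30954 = 12/11 = 2^2*3^1 * 11^( - 1 )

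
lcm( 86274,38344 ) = 345096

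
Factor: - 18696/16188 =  - 2^1 *41^1*71^(-1) = - 82/71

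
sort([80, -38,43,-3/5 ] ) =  [-38, - 3/5,43,80]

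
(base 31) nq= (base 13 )44B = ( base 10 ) 739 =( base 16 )2E3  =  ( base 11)612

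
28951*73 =2113423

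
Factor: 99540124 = 2^2 *139^1*179029^1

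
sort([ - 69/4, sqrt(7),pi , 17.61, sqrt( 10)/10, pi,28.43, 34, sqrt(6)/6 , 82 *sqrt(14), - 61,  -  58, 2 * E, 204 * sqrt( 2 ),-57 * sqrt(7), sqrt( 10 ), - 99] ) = [ - 57*sqrt(7),-99, - 61,  -  58, - 69/4,sqrt(10) /10, sqrt( 6)/6, sqrt(7),pi,pi, sqrt( 10), 2*E,17.61 , 28.43, 34,204*sqrt(2),82 * sqrt ( 14)]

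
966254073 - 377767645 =588486428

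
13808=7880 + 5928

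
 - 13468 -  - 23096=9628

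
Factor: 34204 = 2^2*17^1*503^1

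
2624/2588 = 1 + 9/647 = 1.01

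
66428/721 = 66428/721 = 92.13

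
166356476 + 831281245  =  997637721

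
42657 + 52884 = 95541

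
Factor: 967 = 967^1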